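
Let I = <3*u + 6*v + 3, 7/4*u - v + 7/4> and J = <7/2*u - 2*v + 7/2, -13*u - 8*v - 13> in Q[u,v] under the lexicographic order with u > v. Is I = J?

Since reduced Gröbner bases are canonical representatives of ideals under a given ordering, it suffices to compute and compare them.
Buchberger on the first generating set:
f_1 = 3*u + 6*v + 3, LT = u.
f_2 = 7/4*u - v + 7/4, LT = u.

S(f_1,f_2): lcm = u. S = 18/7*v.
  leading term v: no divisor's leading term divides it; move 18/7*v to the remainder.
  remainder 18/7*v ≠ 0; add g_3 = 18/7*v to the basis.

The other S-polynomials (S(f_1,g_3), S(f_2,g_3)) all reduce to 0 modulo the current basis, so we have a Gröbner basis.
Inter-reduce: drop elements whose leading term is divisible by another's, tail-reduce, and make monic.
Reduced Gröbner basis: {u + 1, v}.

Buchberger on the second generating set:
h_1 = 7/2*u - 2*v + 7/2, LT = u.
h_2 = -13*u - 8*v - 13, LT = u.

S(h_1,h_2): lcm = u. S = -108/91*v.
  leading term v: no divisor's leading term divides it; move -108/91*v to the remainder.
  remainder -108/91*v ≠ 0; add k_3 = -108/91*v to the basis.

The other S-polynomials (S(h_1,k_3), S(h_2,k_3)) all reduce to 0 modulo the current basis, so we have a Gröbner basis.
Inter-reduce: drop elements whose leading term is divisible by another's, tail-reduce, and make monic.
Reduced Gröbner basis: {u + 1, v}.

Same reduced basis, so the two generating sets span the same ideal.

Yes, the ideals are equal.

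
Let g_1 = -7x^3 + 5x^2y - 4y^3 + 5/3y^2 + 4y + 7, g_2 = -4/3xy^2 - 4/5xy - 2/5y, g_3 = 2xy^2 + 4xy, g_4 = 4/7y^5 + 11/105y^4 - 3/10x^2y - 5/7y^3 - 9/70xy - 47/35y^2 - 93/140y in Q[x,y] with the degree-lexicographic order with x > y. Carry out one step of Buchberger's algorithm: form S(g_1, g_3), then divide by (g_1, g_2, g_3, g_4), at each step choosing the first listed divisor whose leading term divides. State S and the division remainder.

S(g_1, g_3) = -5/7x^2y^3 + 4/7y^5 - 2x^3y - 5/21y^4 - 4/7y^3 - y^2; remainder on division = 4/5y^4 + 9/10x^2y - 1/3y^3 + 3/10xy - 4/5y^2 - 7/5y.

lcm(LM(g_1), LM(g_3)) = x^3y^2.
S = (lcm/LT(g_1))·g_1 − (lcm/LT(g_3))·g_3 = -5/7x^2y^3 + 4/7y^5 - 2x^3y - 5/21y^4 - 4/7y^3 - y^2.
Reduce S modulo (g_1, g_2, g_3, g_4) in that order:
  leading term x^2y^3: subtract (15/28xy)·g_2 from -5/7x^2y^3 + 4/7y^5 - 2x^3y - 5/21y^4 - 4/7y^3 - y^2 → 4/7y^5 - 2x^3y + 3/7x^2y^2 - 5/21y^4 + 3/14xy^2 - 4/7y^3 - y^2
  leading term y^5: subtract (1)·g_4 from 4/7y^5 - 2x^3y + 3/7x^2y^2 - 5/21y^4 + 3/14xy^2 - 4/7y^3 - y^2 → -2x^3y + 3/7x^2y^2 - 12/35y^4 + 3/10x^2y + 3/14xy^2 + 1/7y^3 + 9/70xy + 12/35y^2 + 93/140y
  leading term x^3y: subtract (2/7y)·g_1 from -2x^3y + 3/7x^2y^2 - 12/35y^4 + 3/10x^2y + 3/14xy^2 + 1/7y^3 + 9/70xy + 12/35y^2 + 93/140y → -x^2y^2 + 4/5y^4 + 3/10x^2y + 3/14xy^2 - 1/3y^3 + 9/70xy - 4/5y^2 - 187/140y
  leading term x^2y^2: subtract (3/4x)·g_2 from -x^2y^2 + 4/5y^4 + 3/10x^2y + 3/14xy^2 - 1/3y^3 + 9/70xy - 4/5y^2 - 187/140y → 4/5y^4 + 9/10x^2y + 3/14xy^2 - 1/3y^3 + 3/7xy - 4/5y^2 - 187/140y
  leading term y^4: no divisor's leading term divides it; move 4/5y^4 to the remainder.
  leading term x^2y: no divisor's leading term divides it; move 9/10x^2y to the remainder.
  leading term xy^2: subtract (-9/56)·g_2 from 3/14xy^2 - 1/3y^3 + 3/7xy - 4/5y^2 - 187/140y → -1/3y^3 + 3/10xy - 4/5y^2 - 7/5y
  leading term y^3: no divisor's leading term divides it; move -1/3y^3 to the remainder.
  leading term xy: no divisor's leading term divides it; move 3/10xy to the remainder.
  leading term y^2: no divisor's leading term divides it; move -4/5y^2 to the remainder.
  leading term y: no divisor's leading term divides it; move -7/5y to the remainder.
The remainder 4/5y^4 + 9/10x^2y - 1/3y^3 + 3/10xy - 4/5y^2 - 7/5y is nonzero, so it would be added as the next basis element.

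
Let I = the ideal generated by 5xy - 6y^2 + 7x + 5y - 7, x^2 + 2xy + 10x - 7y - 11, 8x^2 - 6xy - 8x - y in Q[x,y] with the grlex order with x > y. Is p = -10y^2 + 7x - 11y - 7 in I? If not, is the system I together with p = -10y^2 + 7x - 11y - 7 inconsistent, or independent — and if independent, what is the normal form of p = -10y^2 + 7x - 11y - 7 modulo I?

First compute the reduced Gröbner basis of I by Buchberger's algorithm.
f_1 = 5xy - 6y^2 + 7x + 5y - 7, LT = xy.
f_2 = x^2 + 2xy + 10x - 7y - 11, LT = x^2.
f_3 = 8x^2 - 6xy - 8x - y, LT = x^2.

S(f_1,f_2): lcm = x^2y. S = -16/5xy^2 + 7/5x^2 - 9xy + 7y^2 - 7/5x + 11y.
  reduce S modulo (f_1, f_2, f_3):
  remainder -96/25y^3 + 177/125y^2 - 644/125x + 591/25y + 644/125 ≠ 0; add h_4 = -96/25y^3 + 177/125y^2 - 644/125x + 591/25y + 644/125 to the basis.

S(f_1,f_3): lcm = x^2y. S = -9/20xy^2 + 7/5x^2 + 2xy + 1/8y^2 - 7/5x.
  reduce S modulo (f_1, f_2, f_3, h_4):
  remainder 11/64y^2 - 231/16x + 385/64y + 231/16 ≠ 0; add h_5 = 11/64y^2 - 231/16x + 385/64y + 231/16 to the basis.

S(f_2,f_3): lcm = x^2. S = 11/4xy + 11x - 55/8y - 11.
  reduce S modulo (f_1, f_2, f_3, h_4, h_5):
  remainder 5687/20x - 1001/8y - 5687/20 ≠ 0; add h_6 = 5687/20x - 1001/8y - 5687/20 to the basis.

S(f_1,h_5): lcm = xy^2. S = -6/5y^3 + 84x^2 - 168/5xy + y^2 - 84x - 7/5y.
  reduce S modulo (f_1, f_2, f_3, h_4, h_5, h_6):
  remainder 13063/517y ≠ 0; add h_7 = 13063/517y to the basis.

The other S-polynomials (S(f_1,h_4), S(f_2,h_4), S(f_3,h_4), S(f_2,h_5), S(f_3,h_5), S(h_4,h_5), S(f_1,h_6), S(f_2,h_6), S(f_3,h_6), S(h_4,h_6), S(h_5,h_6), S(f_1,h_7), S(f_2,h_7), S(f_3,h_7), S(h_4,h_7), S(h_5,h_7), S(h_6,h_7)) all reduce to 0 modulo the current basis, so we have a Gröbner basis.
Inter-reduce: drop elements whose leading term is divisible by another's, tail-reduce, and make monic.
Reduced Gröbner basis: {x - 1, y}.
Label its elements g_1 = x - 1, g_2 = y.

Reduce p = -10y^2 + 7x - 11y - 7 modulo G:
  leading term y^2: subtract (-10y)·g_2 from -10y^2 + 7x - 11y - 7 → 7x - 11y - 7
  leading term x: subtract (7)·g_1 from 7x - 11y - 7 → -11y
  leading term y: subtract (-11)·g_2 from -11y → 0
  normal form = 0.
Since the normal form is 0, p ∈ I.

-10y^2 + 7x - 11y - 7 lies in I (it reduces to 0).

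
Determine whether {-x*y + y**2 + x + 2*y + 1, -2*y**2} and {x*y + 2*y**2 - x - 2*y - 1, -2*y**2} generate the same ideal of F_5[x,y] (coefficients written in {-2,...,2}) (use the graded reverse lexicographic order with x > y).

Yes, the ideals are equal.

Equality of ideals is decidable: compute both reduced Gröbner bases (unique for the ordering) and check whether they agree.
Buchberger on the first generating set:
f_1 = -x*y + y**2 + x + 2*y + 1, LT = x*y.
f_2 = -2*y**2, LT = y**2.

S(f_1,f_2): lcm = x*y**2. S = -y**3 - x*y - 2*y**2 - y.
  leading term y**3: subtract (-2*y)·f_2 from -y**3 - x*y - 2*y**2 - y → -x*y - 2*y**2 - y
  leading term x*y: subtract (1)·f_1 from -x*y - 2*y**2 - y → 2*y**2 - x + 2*y - 1
  leading term y**2: subtract (-1)·f_2 from 2*y**2 - x + 2*y - 1 → -x + 2*y - 1
  leading term x: no divisor's leading term divides it; move -x to the remainder.
  leading term y: no divisor's leading term divides it; move 2*y to the remainder.
  leading term 1: no divisor's leading term divides it; move -1 to the remainder.
  remainder -x + 2*y - 1 ≠ 0; add g_3 = -x + 2*y - 1 to the basis.

The other S-polynomials (S(f_1,g_3), S(f_2,g_3)) all reduce to 0 modulo the current basis, so we have a Gröbner basis.
Inter-reduce: drop elements whose leading term is divisible by another's, tail-reduce, and make monic.
Reduced Gröbner basis: {y**2, x - 2*y + 1}.

Buchberger on the second generating set:
h_1 = x*y + 2*y**2 - x - 2*y - 1, LT = x*y.
h_2 = -2*y**2, LT = y**2.

S(h_1,h_2): lcm = x*y**2. S = 2*y**3 - x*y - 2*y**2 - y.
  leading term y**3: subtract (-y)·h_2 from 2*y**3 - x*y - 2*y**2 - y → -x*y - 2*y**2 - y
  leading term x*y: subtract (-1)·h_1 from -x*y - 2*y**2 - y → -x + 2*y - 1
  leading term x: no divisor's leading term divides it; move -x to the remainder.
  leading term y: no divisor's leading term divides it; move 2*y to the remainder.
  leading term 1: no divisor's leading term divides it; move -1 to the remainder.
  remainder -x + 2*y - 1 ≠ 0; add k_3 = -x + 2*y - 1 to the basis.

The other S-polynomials (S(h_1,k_3), S(h_2,k_3)) all reduce to 0 modulo the current basis, so we have a Gröbner basis.
Inter-reduce: drop elements whose leading term is divisible by another's, tail-reduce, and make monic.
Reduced Gröbner basis: {y**2, x - 2*y + 1}.

Same reduced basis, so the two generating sets span the same ideal.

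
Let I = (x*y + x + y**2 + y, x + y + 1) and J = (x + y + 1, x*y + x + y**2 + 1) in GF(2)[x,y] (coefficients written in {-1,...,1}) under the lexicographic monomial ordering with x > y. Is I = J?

Since reduced Gröbner bases are canonical representatives of ideals under a given ordering, it suffices to compute and compare them.
Buchberger on the first generating set:
f_1 = x*y + x + y**2 + y, LT = x*y.
f_2 = x + y + 1, LT = x.

S(f_1,f_2): lcm = x*y. S = x.
  leading term x: subtract (1)·f_2 from x → y + 1
  leading term y: no divisor's leading term divides it; move y to the remainder.
  leading term 1: no divisor's leading term divides it; move 1 to the remainder.
  remainder y + 1 ≠ 0; add g_3 = y + 1 to the basis.

The other S-polynomials (S(f_1,g_3), S(f_2,g_3)) all reduce to 0 modulo the current basis, so we have a Gröbner basis.
Inter-reduce: drop elements whose leading term is divisible by another's, tail-reduce, and make monic.
Reduced Gröbner basis: {x, y + 1}.

Buchberger on the second generating set:
h_1 = x + y + 1, LT = x.
h_2 = x*y + x + y**2 + 1, LT = x*y.

The S-polynomials (S(h_1,h_2)) all reduce to 0 modulo the current basis, so we have a Gröbner basis.
Inter-reduce: drop elements whose leading term is divisible by another's, tail-reduce, and make monic.
Reduced Gröbner basis: {x + y + 1}.

These differ, so the ideals are not equal.
The same test decides containment: I ⊆ J iff every generator of I reduces to 0 modulo a Gröbner basis of J.

No, the ideals differ.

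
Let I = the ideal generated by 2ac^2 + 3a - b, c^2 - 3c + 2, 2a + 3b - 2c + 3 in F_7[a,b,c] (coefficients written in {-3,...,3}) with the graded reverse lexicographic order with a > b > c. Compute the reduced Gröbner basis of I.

G = {a - 2, b - 3, c - 1}

f_1 = 2ac^2 + 3a - b, LT = ac^2.
f_2 = c^2 - 3c + 2, LT = c^2.
f_3 = 2a + 3b - 2c + 3, LT = a.

S(f_1,f_2): lcm = ac^2. S = 3ac + 3a + 3b.
  reduce S modulo (f_1, f_2, f_3):
  remainder -bc + 2b - 3c ≠ 0; add g_4 = -bc + 2b - 3c to the basis.

S(f_1,g_4): lcm = abc^2. S = 2abc - 3ac^2 - 2ab + 3b^2.
  reduce S modulo (f_1, f_2, f_3, g_4):
  remainder 2b - c + 2 ≠ 0; add g_5 = 2b - c + 2 to the basis.

S(f_2,g_4): lcm = bc^2. S = -bc - 3c^2 + 2b.
  reduce S modulo (f_1, f_2, f_3, g_4, g_5):
  remainder c - 1 ≠ 0; add g_6 = c - 1 to the basis.

The other S-polynomials (S(f_1,f_3), S(f_2,f_3), S(f_3,g_4), S(f_1,g_5), S(f_2,g_5), S(f_3,g_5), S(g_4,g_5), S(f_1,g_6), S(f_2,g_6), S(f_3,g_6), S(g_4,g_6), S(g_5,g_6)) all reduce to 0 modulo the current basis, so we have a Gröbner basis.
Inter-reduce: drop elements whose leading term is divisible by another's, tail-reduce, and make monic.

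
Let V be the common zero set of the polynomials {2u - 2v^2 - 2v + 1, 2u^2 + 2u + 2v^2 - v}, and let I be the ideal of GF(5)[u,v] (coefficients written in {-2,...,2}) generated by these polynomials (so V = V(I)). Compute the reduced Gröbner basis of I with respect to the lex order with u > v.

f_1 = 2u - 2v^2 - 2v + 1, LT = u.
f_2 = 2u^2 + 2u + 2v^2 - v, LT = u^2.

S(f_1,f_2): lcm = u^2. S = -uv^2 - uv + 2u - v^2 - 2v.
  leading term uv^2: subtract (2v^2)·f_1 from -uv^2 - uv + 2u - v^2 - 2v → -uv + 2u - v^4 - v^3 + 2v^2 - 2v
  leading term uv: subtract (2v)·f_1 from -uv + 2u - v^4 - v^3 + 2v^2 - 2v → 2u - v^4 - 2v^3 + v^2 + v
  leading term u: subtract (1)·f_1 from 2u - v^4 - 2v^3 + v^2 + v → -v^4 - 2v^3 - 2v^2 - 2v - 1
  leading term v^4: no divisor's leading term divides it; move -v^4 to the remainder.
  leading term v^3: no divisor's leading term divides it; move -2v^3 to the remainder.
  leading term v^2: no divisor's leading term divides it; move -2v^2 to the remainder.
  leading term v: no divisor's leading term divides it; move -2v to the remainder.
  leading term 1: no divisor's leading term divides it; move -1 to the remainder.
  remainder -v^4 - 2v^3 - 2v^2 - 2v - 1 ≠ 0; add g_3 = -v^4 - 2v^3 - 2v^2 - 2v - 1 to the basis.

The other S-polynomials (S(f_1,g_3), S(f_2,g_3)) all reduce to 0 modulo the current basis, so we have a Gröbner basis.
Inter-reduce: drop elements whose leading term is divisible by another's, tail-reduce, and make monic.

G = {u - v^2 - v - 2, v^4 + 2v^3 + 2v^2 + 2v + 1}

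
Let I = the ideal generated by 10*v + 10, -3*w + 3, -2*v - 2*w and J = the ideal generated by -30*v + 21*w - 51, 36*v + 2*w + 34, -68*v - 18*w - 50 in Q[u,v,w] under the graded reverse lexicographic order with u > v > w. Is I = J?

Yes, the ideals are equal.

Two ideals are equal iff their reduced Gröbner bases coincide (the reduced basis is unique for a fixed ordering).
Buchberger on the first generating set:
f_1 = 10*v + 10, LT = v.
f_2 = -3*w + 3, LT = w.
f_3 = -2*v - 2*w, LT = v.

S(f_1,f_2): leading monomials are coprime, so the S-polynomial reduces to 0 (Buchberger's first criterion).
S(f_1,f_3): lcm = v. S = -w + 1.
  leading term w: subtract (1/3)·f_2 from -w + 1 → 0
  remainder 0.

S(f_2,f_3): leading monomials are coprime, so the S-polynomial reduces to 0 (Buchberger's first criterion).
Every S-polynomial of the final basis reduces to 0, so we have a Gröbner basis.
Inter-reduce: drop elements whose leading term is divisible by another's, tail-reduce, and make monic.
Reduced Gröbner basis: {v + 1, w - 1}.

Buchberger on the second generating set:
h_1 = -30*v + 21*w - 51, LT = v.
h_2 = 36*v + 2*w + 34, LT = v.
h_3 = -68*v - 18*w - 50, LT = v.

S(h_1,h_2): lcm = v. S = -34/45*w + 34/45.
  leading term w: no divisor's leading term divides it; move -34/45*w to the remainder.
  leading term 1: no divisor's leading term divides it; move 34/45 to the remainder.
  remainder -34/45*w + 34/45 ≠ 0; add k_4 = -34/45*w + 34/45 to the basis.

S(h_1,h_3): lcm = v. S = -82/85*w + 82/85.
  leading term w: subtract (369/289)·k_4 from -82/85*w + 82/85 → 0
  remainder 0.

S(h_2,h_3): lcm = v. S = -32/153*w + 32/153.
  leading term w: subtract (80/289)·k_4 from -32/153*w + 32/153 → 0
  remainder 0.

S(h_1,k_4): leading monomials are coprime, so the S-polynomial reduces to 0 (Buchberger's first criterion).
S(h_2,k_4): leading monomials are coprime, so the S-polynomial reduces to 0 (Buchberger's first criterion).
S(h_3,k_4): leading monomials are coprime, so the S-polynomial reduces to 0 (Buchberger's first criterion).
Every S-polynomial of the final basis reduces to 0, so we have a Gröbner basis.
Inter-reduce: drop elements whose leading term is divisible by another's, tail-reduce, and make monic.
Reduced Gröbner basis: {v + 1, w - 1}.

Same reduced basis, so the two generating sets span the same ideal.
The choice of monomial ordering does not affect the verdict — as long as both bases are computed under the same ordering, their equality decides ideal equality.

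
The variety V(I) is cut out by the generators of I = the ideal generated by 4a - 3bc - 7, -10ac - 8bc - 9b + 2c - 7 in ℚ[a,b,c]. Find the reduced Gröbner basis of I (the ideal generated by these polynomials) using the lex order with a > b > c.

G = {a - ¾bc - 7/4, bc² + 16/15bc + 6/5b + 31/15c + 14/15}

f_1 = 4a - 3bc - 7, LT = a.
f_2 = -10ac - 8bc - 9b + 2c - 7, LT = ac.

S(f_1,f_2): lcm = ac. S = -¾bc² - ⅘bc - 9/10b - 31/20c - 7/10.
  leading term bc²: no divisor's leading term divides it; move -¾bc² to the remainder.
  leading term bc: no divisor's leading term divides it; move -⅘bc to the remainder.
  leading term b: no divisor's leading term divides it; move -9/10b to the remainder.
  leading term c: no divisor's leading term divides it; move -31/20c to the remainder.
  leading term 1: no divisor's leading term divides it; move -7/10 to the remainder.
  remainder -¾bc² - ⅘bc - 9/10b - 31/20c - 7/10 ≠ 0; add g_3 = -¾bc² - ⅘bc - 9/10b - 31/20c - 7/10 to the basis.

The other S-polynomials (S(f_1,g_3), S(f_2,g_3)) all reduce to 0 modulo the current basis, so we have a Gröbner basis.
Inter-reduce: drop elements whose leading term is divisible by another's, tail-reduce, and make monic.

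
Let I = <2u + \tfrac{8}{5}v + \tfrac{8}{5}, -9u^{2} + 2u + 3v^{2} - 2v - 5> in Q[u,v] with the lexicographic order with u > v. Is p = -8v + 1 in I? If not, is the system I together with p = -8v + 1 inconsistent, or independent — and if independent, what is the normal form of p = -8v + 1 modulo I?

First compute the reduced Gröbner basis of I by Buchberger's algorithm.
f_1 = 2u + \tfrac{8}{5}v + \tfrac{8}{5}, LT = u.
f_2 = -9u^{2} + 2u + 3v^{2} - 2v - 5, LT = u^{2}.

S(f_1,f_2): lcm = u^{2}. S = \tfrac{4}{5}uv + \tfrac{46}{45}u + \tfrac{1}{3}v^{2} - \tfrac{2}{9}v - \tfrac{5}{9}.
  reduce S modulo (f_1, f_2):
  remainder -\tfrac{23}{75}v^{2} - \tfrac{42}{25}v - \tfrac{103}{75} ≠ 0; add h_3 = -\tfrac{23}{75}v^{2} - \tfrac{42}{25}v - \tfrac{103}{75} to the basis.

The other S-polynomials (S(f_1,h_3), S(f_2,h_3)) all reduce to 0 modulo the current basis, so we have a Gröbner basis.
Inter-reduce: drop elements whose leading term is divisible by another's, tail-reduce, and make monic.
Reduced Gröbner basis: {u + \tfrac{4}{5}v + \tfrac{4}{5}, v^{2} + \tfrac{126}{23}v + \tfrac{103}{23}}.
Label its elements g_1 = u + \tfrac{4}{5}v + \tfrac{4}{5}, g_2 = v^{2} + \tfrac{126}{23}v + \tfrac{103}{23}.

Reduce p = -8v + 1 modulo G:
  leading term v: no divisor's leading term divides it; move -8v to the remainder.
  leading term 1: no divisor's leading term divides it; move 1 to the remainder.
  normal form = -8v + 1.
The normal form is nonzero, so p ∉ I. Since p minus its normal form lies in I, I + (p) = I + (r) where r = -8v + 1; decide whether this ideal is the whole ring.
Run Buchberger on G together with r (pairs among the g_i already reduce to 0 since G is a Gröbner basis):
g_1 = u + \tfrac{4}{5}v + \tfrac{4}{5}, LT = u.
g_2 = v^{2} + \tfrac{126}{23}v + \tfrac{103}{23}, LT = v^{2}.
r = -8v + 1, LT = v.

S(g_2,r): lcm = v^{2}. S = \tfrac{1031}{184}v + \tfrac{103}{23}.
  reduce S modulo (g_1, g_2, r):
  remainder \tfrac{7623}{1472} ≠ 0; add m_4 = \tfrac{7623}{1472} to the basis.

The other S-polynomials (S(g_1,g_2), S(g_1,r), S(g_1,m_4), S(g_2,m_4), S(r,m_4)) all reduce to 0 modulo the current basis, so we have a Gröbner basis.
Inter-reduce: drop elements whose leading term is divisible by another's, tail-reduce, and make monic.
Reduced Gröbner basis: {1}.
The reduced Gröbner basis of I + (p) is {1}: the ideal is the whole ring, so the enlarged system has no common solution — adjoining p is inconsistent.

Adjoining -8v + 1 makes the ideal the whole ring: the system is inconsistent.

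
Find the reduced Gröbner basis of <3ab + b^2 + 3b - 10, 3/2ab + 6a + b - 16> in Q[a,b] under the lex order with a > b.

G = {a - 1/12b^2 - 1/12b - 11/6, b^3 + 5b^2 + 34b - 40}

f_1 = 3ab + b^2 + 3b - 10, LT = ab.
f_2 = 3/2ab + 6a + b - 16, LT = ab.

S(f_1,f_2): lcm = ab. S = -4a + 1/3b^2 + 1/3b + 22/3.
  leading term a: no divisor's leading term divides it; move -4a to the remainder.
  leading term b^2: no divisor's leading term divides it; move 1/3b^2 to the remainder.
  leading term b: no divisor's leading term divides it; move 1/3b to the remainder.
  leading term 1: no divisor's leading term divides it; move 22/3 to the remainder.
  remainder -4a + 1/3b^2 + 1/3b + 22/3 ≠ 0; add g_3 = -4a + 1/3b^2 + 1/3b + 22/3 to the basis.

S(f_1,g_3): lcm = ab. S = 1/12b^3 + 5/12b^2 + 17/6b - 10/3.
  leading term b^3: no divisor's leading term divides it; move 1/12b^3 to the remainder.
  leading term b^2: no divisor's leading term divides it; move 5/12b^2 to the remainder.
  leading term b: no divisor's leading term divides it; move 17/6b to the remainder.
  leading term 1: no divisor's leading term divides it; move -10/3 to the remainder.
  remainder 1/12b^3 + 5/12b^2 + 17/6b - 10/3 ≠ 0; add g_4 = 1/12b^3 + 5/12b^2 + 17/6b - 10/3 to the basis.

The other S-polynomials (S(f_2,g_3), S(f_1,g_4), S(f_2,g_4), S(g_3,g_4)) all reduce to 0 modulo the current basis, so we have a Gröbner basis.
Inter-reduce: drop elements whose leading term is divisible by another's, tail-reduce, and make monic.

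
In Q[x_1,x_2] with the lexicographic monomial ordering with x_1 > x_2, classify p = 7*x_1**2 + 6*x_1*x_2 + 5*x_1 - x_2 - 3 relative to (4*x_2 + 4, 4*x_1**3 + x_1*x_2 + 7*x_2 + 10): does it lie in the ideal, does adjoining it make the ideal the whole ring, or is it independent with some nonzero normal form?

First compute the reduced Gröbner basis of I by Buchberger's algorithm.
f_1 = 4*x_2 + 4, LT = x_2.
f_2 = 4*x_1**3 + x_1*x_2 + 7*x_2 + 10, LT = x_1**3.

The S-polynomials (S(f_1,f_2)) all reduce to 0 modulo the current basis, so we have a Gröbner basis.
Inter-reduce: drop elements whose leading term is divisible by another's, tail-reduce, and make monic.
Reduced Gröbner basis: {x_1**3 - 1/4*x_1 + 3/4, x_2 + 1}.
Label its elements g_1 = x_1**3 - 1/4*x_1 + 3/4, g_2 = x_2 + 1.

Reduce p = 7*x_1**2 + 6*x_1*x_2 + 5*x_1 - x_2 - 3 modulo G:
  leading term x_1**2: no divisor's leading term divides it; move 7*x_1**2 to the remainder.
  leading term x_1*x_2: subtract (6*x_1)·g_2 from 6*x_1*x_2 + 5*x_1 - x_2 - 3 → -x_1 - x_2 - 3
  leading term x_1: no divisor's leading term divides it; move -x_1 to the remainder.
  leading term x_2: subtract (-1)·g_2 from -x_2 - 3 → -2
  leading term 1: no divisor's leading term divides it; move -2 to the remainder.
  normal form = 7*x_1**2 - x_1 - 2.
The normal form is nonzero, so p ∉ I. Since p minus its normal form lies in I, I + (p) = I + (r) where r = 7*x_1**2 - x_1 - 2; decide whether this ideal is the whole ring.
Run Buchberger on G together with r (pairs among the g_i already reduce to 0 since G is a Gröbner basis):
g_1 = x_1**3 - 1/4*x_1 + 3/4, LT = x_1**3.
g_2 = x_2 + 1, LT = x_2.
r = 7*x_1**2 - x_1 - 2, LT = x_1**2.

S(g_1,r): lcm = x_1**3. S = 1/7*x_1**2 + 1/28*x_1 + 3/4.
  leading term x_1**2: subtract (1/49)·r from 1/7*x_1**2 + 1/28*x_1 + 3/4 → 11/196*x_1 + 155/196
  leading term x_1: no divisor's leading term divides it; move 11/196*x_1 to the remainder.
  leading term 1: no divisor's leading term divides it; move 155/196 to the remainder.
  remainder 11/196*x_1 + 155/196 ≠ 0; add m_4 = 11/196*x_1 + 155/196 to the basis.

S(g_1,m_4): lcm = x_1**3. S = -155/11*x_1**2 - 1/4*x_1 + 3/4.
  leading term x_1**2: subtract (-155/77)·r from -155/11*x_1**2 - 1/4*x_1 + 3/4 → -697/308*x_1 - 1009/308
  leading term x_1: subtract (-4879/121)·m_4 from -697/308*x_1 - 1009/308 → 3462/121
  leading term 1: no divisor's leading term divides it; move 3462/121 to the remainder.
  remainder 3462/121 ≠ 0; add m_5 = 3462/121 to the basis.

The other S-polynomials (S(g_1,g_2), S(g_2,r), S(g_2,m_4), S(r,m_4), S(g_1,m_5), S(g_2,m_5), S(r,m_5), S(m_4,m_5)) all reduce to 0 modulo the current basis, so we have a Gröbner basis.
Inter-reduce: drop elements whose leading term is divisible by another's, tail-reduce, and make monic.
Reduced Gröbner basis: {1}.
The reduced Gröbner basis of I + (p) is {1}: the ideal is the whole ring, so the enlarged system has no common solution — adjoining p is inconsistent.

Adjoining 7*x_1**2 + 6*x_1*x_2 + 5*x_1 - x_2 - 3 makes the ideal the whole ring: the system is inconsistent.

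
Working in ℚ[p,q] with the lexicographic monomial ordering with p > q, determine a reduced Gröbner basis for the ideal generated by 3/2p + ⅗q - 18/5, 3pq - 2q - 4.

Buchberger's algorithm terminates because the ascending chain of leading-term ideals stabilizes.

f_1 = 3/2p + ⅗q - 18/5, LT = p.
f_2 = 3pq - 2q - 4, LT = pq.

S(f_1,f_2): lcm = pq. S = ⅖q² - 26/15q + 4/3.
  leading term q²: no divisor's leading term divides it; move ⅖q² to the remainder.
  leading term q: no divisor's leading term divides it; move -26/15q to the remainder.
  leading term 1: no divisor's leading term divides it; move 4/3 to the remainder.
  remainder ⅖q² - 26/15q + 4/3 ≠ 0; add g_3 = ⅖q² - 26/15q + 4/3 to the basis.

The other S-polynomials (S(f_1,g_3), S(f_2,g_3)) all reduce to 0 modulo the current basis, so we have a Gröbner basis.
Inter-reduce: drop elements whose leading term is divisible by another's, tail-reduce, and make monic.

G = {p + ⅖q - 12/5, q² - 13/3q + 10/3}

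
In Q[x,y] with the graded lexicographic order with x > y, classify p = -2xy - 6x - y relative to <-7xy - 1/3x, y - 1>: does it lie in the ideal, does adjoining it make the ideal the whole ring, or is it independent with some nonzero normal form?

First compute the reduced Gröbner basis of I by Buchberger's algorithm.
f_1 = -7xy - 1/3x, LT = xy.
f_2 = y - 1, LT = y.

S(f_1,f_2): lcm = xy. S = 22/21x.
  reduce S modulo (f_1, f_2):
  remainder 22/21x ≠ 0; add h_3 = 22/21x to the basis.

The other S-polynomials (S(f_1,h_3), S(f_2,h_3)) all reduce to 0 modulo the current basis, so we have a Gröbner basis.
Inter-reduce: drop elements whose leading term is divisible by another's, tail-reduce, and make monic.
Reduced Gröbner basis: {x, y - 1}.
Label its elements g_1 = x, g_2 = y - 1.

Reduce p = -2xy - 6x - y modulo G:
  leading term xy: subtract (-2y)·g_1 from -2xy - 6x - y → -6x - y
  leading term x: subtract (-6)·g_1 from -6x - y → -y
  leading term y: subtract (-1)·g_2 from -y → -1
  leading term 1: no divisor's leading term divides it; move -1 to the remainder.
  normal form = -1.
The normal form is nonzero, so p ∉ I. Since p minus its normal form lies in I, I + (p) = I + (r) where r = -1; decide whether this ideal is the whole ring.
Here r = -1 is a nonzero constant, hence a unit: 1 ∈ I + (p), the Gröbner basis of I + (p) is {1}, and the enlarged system has no common solution — adjoining p is inconsistent.

Adjoining -2xy - 6x - y makes the ideal the whole ring: the system is inconsistent.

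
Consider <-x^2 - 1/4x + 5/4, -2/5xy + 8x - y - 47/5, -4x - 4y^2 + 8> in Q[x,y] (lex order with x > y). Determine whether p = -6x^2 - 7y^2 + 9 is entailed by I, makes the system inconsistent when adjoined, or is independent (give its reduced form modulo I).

First compute the reduced Gröbner basis of I by Buchberger's algorithm.
f_1 = -x^2 - 1/4x + 5/4, LT = x^2.
f_2 = -2/5xy + 8x - y - 47/5, LT = xy.
f_3 = -4x - 4y^2 + 8, LT = x.

S(f_1,f_2): lcm = x^2y. S = 20x^2 - 9/4xy - 47/2x - 5/4y.
  leading term x^2: subtract (-20)·f_1 from 20x^2 - 9/4xy - 47/2x - 5/4y → -9/4xy - 57/2x - 5/4y + 25
  leading term xy: subtract (45/8)·f_2 from -9/4xy - 57/2x - 5/4y + 25 → -147/2x + 35/8y + 623/8
  leading term x: subtract (147/8)·f_3 from -147/2x + 35/8y + 623/8 → 147/2y^2 + 35/8y - 553/8
  leading term y^2: no divisor's leading term divides it; move 147/2y^2 to the remainder.
  leading term y: no divisor's leading term divides it; move 35/8y to the remainder.
  leading term 1: no divisor's leading term divides it; move -553/8 to the remainder.
  remainder 147/2y^2 + 35/8y - 553/8 ≠ 0; add h_4 = 147/2y^2 + 35/8y - 553/8 to the basis.

S(f_1,f_3): lcm = x^2. S = -xy^2 + 9/4x - 5/4.
  leading term xy^2: subtract (5/2y)·f_2 from -xy^2 + 9/4x - 5/4 → -20xy + 9/4x + 5/2y^2 + 47/2y - 5/4
  leading term xy: subtract (50)·f_2 from -20xy + 9/4x + 5/2y^2 + 47/2y - 5/4 → -1591/4x + 5/2y^2 + 147/2y + 1875/4
  leading term x: subtract (1591/16)·f_3 from -1591/4x + 5/2y^2 + 147/2y + 1875/4 → 1601/4y^2 + 147/2y - 1307/4
  leading term y^2: subtract (1601/294)·h_4 from 1601/4y^2 + 147/2y - 1307/4 → 16691/336y + 16691/336
  leading term y: no divisor's leading term divides it; move 16691/336y to the remainder.
  leading term 1: no divisor's leading term divides it; move 16691/336 to the remainder.
  remainder 16691/336y + 16691/336 ≠ 0; add h_5 = 16691/336y + 16691/336 to the basis.

The other S-polynomials (S(f_2,f_3), S(f_1,h_4), S(f_2,h_4), S(f_3,h_4), S(f_1,h_5), S(f_2,h_5), S(f_3,h_5), S(h_4,h_5)) all reduce to 0 modulo the current basis, so we have a Gröbner basis.
Inter-reduce: drop elements whose leading term is divisible by another's, tail-reduce, and make monic.
Reduced Gröbner basis: {x - 1, y + 1}.
Label its elements g_1 = x - 1, g_2 = y + 1.

Reduce p = -6x^2 - 7y^2 + 9 modulo G:
  leading term x^2: subtract (-6x)·g_1 from -6x^2 - 7y^2 + 9 → -6x - 7y^2 + 9
  leading term x: subtract (-6)·g_1 from -6x - 7y^2 + 9 → -7y^2 + 3
  leading term y^2: subtract (-7y)·g_2 from -7y^2 + 3 → 7y + 3
  leading term y: subtract (7)·g_2 from 7y + 3 → -4
  leading term 1: no divisor's leading term divides it; move -4 to the remainder.
  normal form = -4.
The normal form is nonzero, so p ∉ I. Since p minus its normal form lies in I, I + (p) = I + (r) where r = -4; decide whether this ideal is the whole ring.
Here r = -4 is a nonzero constant, hence a unit: 1 ∈ I + (p), the Gröbner basis of I + (p) is {1}, and the enlarged system has no common solution — adjoining p is inconsistent.

Adjoining -6x^2 - 7y^2 + 9 makes the ideal the whole ring: the system is inconsistent.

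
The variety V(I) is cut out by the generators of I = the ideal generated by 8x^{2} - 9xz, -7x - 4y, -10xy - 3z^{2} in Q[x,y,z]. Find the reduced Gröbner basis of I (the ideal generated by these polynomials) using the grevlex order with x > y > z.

f_1 = 8x^{2} - 9xz, LT = x^{2}.
f_2 = -7x - 4y, LT = x.
f_3 = -10xy - 3z^{2}, LT = xy.

S(f_1,f_2): lcm = x^{2}. S = -\tfrac{4}{7}xy - \tfrac{9}{8}xz.
  leading term xy: subtract (\tfrac{4}{49}y)·f_2 from -\tfrac{4}{7}xy - \tfrac{9}{8}xz → \tfrac{16}{49}y^{2} - \tfrac{9}{8}xz
  leading term y^{2}: no divisor's leading term divides it; move \tfrac{16}{49}y^{2} to the remainder.
  leading term xz: subtract (\tfrac{9}{56}z)·f_2 from -\tfrac{9}{8}xz → \tfrac{9}{14}yz
  leading term yz: no divisor's leading term divides it; move \tfrac{9}{14}yz to the remainder.
  remainder \tfrac{16}{49}y^{2} + \tfrac{9}{14}yz ≠ 0; add g_4 = \tfrac{16}{49}y^{2} + \tfrac{9}{14}yz to the basis.

S(f_1,f_3): lcm = x^{2}y. S = -\tfrac{9}{8}xyz - \tfrac{3}{10}xz^{2}.
  leading term xyz: subtract (\tfrac{9}{56}yz)·f_2 from -\tfrac{9}{8}xyz - \tfrac{3}{10}xz^{2} → \tfrac{9}{14}y^{2}z - \tfrac{3}{10}xz^{2}
  leading term y^{2}z: subtract (\tfrac{63}{32}z)·g_4 from \tfrac{9}{14}y^{2}z - \tfrac{3}{10}xz^{2} → -\tfrac{3}{10}xz^{2} - \tfrac{81}{64}yz^{2}
  leading term xz^{2}: subtract (\tfrac{3}{70}z^{2})·f_2 from -\tfrac{3}{10}xz^{2} - \tfrac{81}{64}yz^{2} → -\tfrac{2451}{2240}yz^{2}
  leading term yz^{2}: no divisor's leading term divides it; move -\tfrac{2451}{2240}yz^{2} to the remainder.
  remainder -\tfrac{2451}{2240}yz^{2} ≠ 0; add g_5 = -\tfrac{2451}{2240}yz^{2} to the basis.

S(f_2,f_3): lcm = xy. S = \tfrac{4}{7}y^{2} - \tfrac{3}{10}z^{2}.
  leading term y^{2}: subtract (\tfrac{7}{4})·g_4 from \tfrac{4}{7}y^{2} - \tfrac{3}{10}z^{2} → -\tfrac{9}{8}yz - \tfrac{3}{10}z^{2}
  leading term yz: no divisor's leading term divides it; move -\tfrac{9}{8}yz to the remainder.
  leading term z^{2}: no divisor's leading term divides it; move -\tfrac{3}{10}z^{2} to the remainder.
  remainder -\tfrac{9}{8}yz - \tfrac{3}{10}z^{2} ≠ 0; add g_6 = -\tfrac{9}{8}yz - \tfrac{3}{10}z^{2} to the basis.

S(f_3,g_5): lcm = xyz^{2}. S = \tfrac{3}{10}z^{4}.
  leading term z^{4}: no divisor's leading term divides it; move \tfrac{3}{10}z^{4} to the remainder.
  remainder \tfrac{3}{10}z^{4} ≠ 0; add g_7 = \tfrac{3}{10}z^{4} to the basis.

S(f_3,g_6): lcm = xyz. S = -\tfrac{4}{15}xz^{2} + \tfrac{3}{10}z^{3}.
  leading term xz^{2}: subtract (\tfrac{4}{105}z^{2})·f_2 from -\tfrac{4}{15}xz^{2} + \tfrac{3}{10}z^{3} → \tfrac{16}{105}yz^{2} + \tfrac{3}{10}z^{3}
  leading term yz^{2}: subtract (-\tfrac{1024}{7353})·g_5 from \tfrac{16}{105}yz^{2} + \tfrac{3}{10}z^{3} → \tfrac{3}{10}z^{3}
  leading term z^{3}: no divisor's leading term divides it; move \tfrac{3}{10}z^{3} to the remainder.
  remainder \tfrac{3}{10}z^{3} ≠ 0; add g_8 = \tfrac{3}{10}z^{3} to the basis.

The other S-polynomials (S(f_1,g_4), S(f_2,g_4), S(f_3,g_4), S(f_1,g_5), S(f_2,g_5), S(g_4,g_5), S(f_1,g_6), S(f_2,g_6), S(g_4,g_6), S(g_5,g_6), S(f_1,g_7), S(f_2,g_7), S(f_3,g_7), S(g_4,g_7), S(g_5,g_7), S(g_6,g_7), S(f_1,g_8), S(f_2,g_8), S(f_3,g_8), S(g_4,g_8), S(g_5,g_8), S(g_6,g_8), S(g_7,g_8)) all reduce to 0 modulo the current basis, so we have a Gröbner basis.
Inter-reduce: drop elements whose leading term is divisible by another's, tail-reduce, and make monic.

G = {z^{3}, y^{2} - \tfrac{21}{40}z^{2}, yz + \tfrac{4}{15}z^{2}, x + \tfrac{4}{7}y}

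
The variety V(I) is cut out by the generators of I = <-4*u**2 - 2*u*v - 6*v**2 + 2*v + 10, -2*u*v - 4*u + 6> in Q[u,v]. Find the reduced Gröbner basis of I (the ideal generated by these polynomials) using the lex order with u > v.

f_1 = -4*u**2 - 2*u*v - 6*v**2 + 2*v + 10, LT = u**2.
f_2 = -2*u*v - 4*u + 6, LT = u*v.

S(f_1,f_2): lcm = u**2*v. S = -2*u**2 + 1/2*u*v**2 + 3*u + 3/2*v**3 - 1/2*v**2 - 5/2*v.
  leading term u**2: subtract (1/2)·f_1 from -2*u**2 + 1/2*u*v**2 + 3*u + 3/2*v**3 - 1/2*v**2 - 5/2*v → 1/2*u*v**2 + u*v + 3*u + 3/2*v**3 + 5/2*v**2 - 7/2*v - 5
  leading term u*v**2: subtract (-1/4*v)·f_2 from 1/2*u*v**2 + u*v + 3*u + 3/2*v**3 + 5/2*v**2 - 7/2*v - 5 → 3*u + 3/2*v**3 + 5/2*v**2 - 2*v - 5
  leading term u: no divisor's leading term divides it; move 3*u to the remainder.
  leading term v**3: no divisor's leading term divides it; move 3/2*v**3 to the remainder.
  leading term v**2: no divisor's leading term divides it; move 5/2*v**2 to the remainder.
  leading term v: no divisor's leading term divides it; move -2*v to the remainder.
  leading term 1: no divisor's leading term divides it; move -5 to the remainder.
  remainder 3*u + 3/2*v**3 + 5/2*v**2 - 2*v - 5 ≠ 0; add g_3 = 3*u + 3/2*v**3 + 5/2*v**2 - 2*v - 5 to the basis.

S(f_1,g_3): lcm = u**2. S = -1/2*u*v**3 - 5/6*u*v**2 + 7/6*u*v + 5/3*u + 3/2*v**2 - 1/2*v - 5/2.
  leading term u*v**3: subtract (1/4*v**2)·f_2 from -1/2*u*v**3 - 5/6*u*v**2 + 7/6*u*v + 5/3*u + 3/2*v**2 - 1/2*v - 5/2 → 1/6*u*v**2 + 7/6*u*v + 5/3*u - 1/2*v - 5/2
  leading term u*v**2: subtract (-1/12*v)·f_2 from 1/6*u*v**2 + 7/6*u*v + 5/3*u - 1/2*v - 5/2 → 5/6*u*v + 5/3*u - 5/2
  leading term u*v: subtract (-5/12)·f_2 from 5/6*u*v + 5/3*u - 5/2 → 0
  remainder 0.

S(f_2,g_3): lcm = u*v. S = 2*u - 1/2*v**4 - 5/6*v**3 + 2/3*v**2 + 5/3*v - 3.
  leading term u: subtract (2/3)·g_3 from 2*u - 1/2*v**4 - 5/6*v**3 + 2/3*v**2 + 5/3*v - 3 → -1/2*v**4 - 11/6*v**3 - v**2 + 3*v + 1/3
  leading term v**4: no divisor's leading term divides it; move -1/2*v**4 to the remainder.
  leading term v**3: no divisor's leading term divides it; move -11/6*v**3 to the remainder.
  leading term v**2: no divisor's leading term divides it; move -v**2 to the remainder.
  leading term v: no divisor's leading term divides it; move 3*v to the remainder.
  leading term 1: no divisor's leading term divides it; move 1/3 to the remainder.
  remainder -1/2*v**4 - 11/6*v**3 - v**2 + 3*v + 1/3 ≠ 0; add g_4 = -1/2*v**4 - 11/6*v**3 - v**2 + 3*v + 1/3 to the basis.

S(f_1,g_4): leading monomials are coprime, so the S-polynomial reduces to 0 (Buchberger's first criterion).
S(f_2,g_4): lcm = u*v**4. S = -5/3*u*v**3 - 2*u*v**2 + 6*u*v + 2/3*u - 3*v**3.
  leading term u*v**3: subtract (5/6*v**2)·f_2 from -5/3*u*v**3 - 2*u*v**2 + 6*u*v + 2/3*u - 3*v**3 → 4/3*u*v**2 + 6*u*v + 2/3*u - 3*v**3 - 5*v**2
  leading term u*v**2: subtract (-2/3*v)·f_2 from 4/3*u*v**2 + 6*u*v + 2/3*u - 3*v**3 - 5*v**2 → 10/3*u*v + 2/3*u - 3*v**3 - 5*v**2 + 4*v
  leading term u*v: subtract (-5/3)·f_2 from 10/3*u*v + 2/3*u - 3*v**3 - 5*v**2 + 4*v → -6*u - 3*v**3 - 5*v**2 + 4*v + 10
  leading term u: subtract (-2)·g_3 from -6*u - 3*v**3 - 5*v**2 + 4*v + 10 → 0
  remainder 0.

S(g_3,g_4): leading monomials are coprime, so the S-polynomial reduces to 0 (Buchberger's first criterion).
Every S-polynomial of the final basis reduces to 0, so we have a Gröbner basis.
Inter-reduce: drop elements whose leading term is divisible by another's, tail-reduce, and make monic.

G = {u + 1/2*v**3 + 5/6*v**2 - 2/3*v - 5/3, v**4 + 11/3*v**3 + 2*v**2 - 6*v - 2/3}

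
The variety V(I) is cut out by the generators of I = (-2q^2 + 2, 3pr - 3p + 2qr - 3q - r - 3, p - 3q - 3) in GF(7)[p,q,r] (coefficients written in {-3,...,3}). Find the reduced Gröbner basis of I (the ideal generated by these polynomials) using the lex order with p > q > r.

G = {p - 3r, q - r + 1, r^2 - 2r}

f_1 = -2q^2 + 2, LT = q^2.
f_2 = 3pr - 3p + 2qr - 3q - r - 3, LT = pr.
f_3 = p - 3q - 3, LT = p.

S(f_1,f_2): leading monomials are coprime, so the S-polynomial reduces to 0 (Buchberger's first criterion).
S(f_1,f_3): leading monomials are coprime, so the S-polynomial reduces to 0 (Buchberger's first criterion).
S(f_2,f_3): lcm = pr. S = -p - qr - q - 2r - 1.
  leading term p: subtract (-1)·f_3 from -p - qr - q - 2r - 1 → -qr + 3q - 2r + 3
  leading term qr: no divisor's leading term divides it; move -qr to the remainder.
  leading term q: no divisor's leading term divides it; move 3q to the remainder.
  leading term r: no divisor's leading term divides it; move -2r to the remainder.
  leading term 1: no divisor's leading term divides it; move 3 to the remainder.
  remainder -qr + 3q - 2r + 3 ≠ 0; add g_4 = -qr + 3q - 2r + 3 to the basis.

S(f_1,g_4): lcm = q^2r. S = 3q^2 - 2qr + 3q - r.
  leading term q^2: subtract (2)·f_1 from 3q^2 - 2qr + 3q - r → -2qr + 3q - r + 3
  leading term qr: subtract (2)·g_4 from -2qr + 3q - r + 3 → -3q + 3r - 3
  leading term q: no divisor's leading term divides it; move -3q to the remainder.
  leading term r: no divisor's leading term divides it; move 3r to the remainder.
  leading term 1: no divisor's leading term divides it; move -3 to the remainder.
  remainder -3q + 3r - 3 ≠ 0; add g_5 = -3q + 3r - 3 to the basis.

S(f_2,g_4): lcm = pqr. S = 2pq - 2pr + 3p + 3q^2r - q^2 + 2qr - q.
  leading term pq: subtract (2q)·f_3 from 2pq - 2pr + 3p + 3q^2r - q^2 + 2qr - q → -2pr + 3p + 3q^2r - 2q^2 + 2qr - 2q
  leading term pr: subtract (-3)·f_2 from -2pr + 3p + 3q^2r - 2q^2 + 2qr - 2q → p + 3q^2r - 2q^2 + qr + 3q - 3r - 2
  leading term p: subtract (1)·f_3 from p + 3q^2r - 2q^2 + qr + 3q - 3r - 2 → 3q^2r - 2q^2 + qr - q - 3r + 1
  leading term q^2r: subtract (2r)·f_1 from 3q^2r - 2q^2 + qr - q - 3r + 1 → -2q^2 + qr - q + 1
  leading term q^2: subtract (1)·f_1 from -2q^2 + qr - q + 1 → qr - q - 1
  leading term qr: subtract (-1)·g_4 from qr - q - 1 → 2q - 2r + 2
  leading term q: subtract (-3)·g_5 from 2q - 2r + 2 → 0
  remainder 0.

S(f_3,g_4): leading monomials are coprime, so the S-polynomial reduces to 0 (Buchberger's first criterion).
S(f_1,g_5): lcm = q^2. S = qr - q - 1.
  leading term qr: subtract (-1)·g_4 from qr - q - 1 → 2q - 2r + 2
  leading term q: subtract (-3)·g_5 from 2q - 2r + 2 → 0
  remainder 0.

S(f_2,g_5): leading monomials are coprime, so the S-polynomial reduces to 0 (Buchberger's first criterion).
S(f_3,g_5): leading monomials are coprime, so the S-polynomial reduces to 0 (Buchberger's first criterion).
S(g_4,g_5): lcm = qr. S = -3q + r^2 + r - 3.
  leading term q: subtract (1)·g_5 from -3q + r^2 + r - 3 → r^2 - 2r
  leading term r^2: no divisor's leading term divides it; move r^2 to the remainder.
  leading term r: no divisor's leading term divides it; move -2r to the remainder.
  remainder r^2 - 2r ≠ 0; add g_6 = r^2 - 2r to the basis.

S(f_1,g_6): leading monomials are coprime, so the S-polynomial reduces to 0 (Buchberger's first criterion).
S(f_2,g_6): lcm = pr^2. S = pr + 3qr^2 - qr + 2r^2 - r.
  leading term pr: subtract (-2)·f_2 from pr + 3qr^2 - qr + 2r^2 - r → p + 3qr^2 + 3qr + q + 2r^2 - 3r + 1
  leading term p: subtract (1)·f_3 from p + 3qr^2 + 3qr + q + 2r^2 - 3r + 1 → 3qr^2 + 3qr - 3q + 2r^2 - 3r - 3
  leading term qr^2: subtract (-3r)·g_4 from 3qr^2 + 3qr - 3q + 2r^2 - 3r - 3 → -2qr - 3q + 3r^2 - r - 3
  leading term qr: subtract (2)·g_4 from -2qr - 3q + 3r^2 - r - 3 → -2q + 3r^2 + 3r - 2
  leading term q: subtract (3)·g_5 from -2q + 3r^2 + 3r - 2 → 3r^2 + r
  leading term r^2: subtract (3)·g_6 from 3r^2 + r → 0
  remainder 0.

S(f_3,g_6): leading monomials are coprime, so the S-polynomial reduces to 0 (Buchberger's first criterion).
S(g_4,g_6): lcm = qr^2. S = -qr + 2r^2 - 3r.
  leading term qr: subtract (1)·g_4 from -qr + 2r^2 - 3r → -3q + 2r^2 - r - 3
  leading term q: subtract (1)·g_5 from -3q + 2r^2 - r - 3 → 2r^2 + 3r
  leading term r^2: subtract (2)·g_6 from 2r^2 + 3r → 0
  remainder 0.

S(g_5,g_6): leading monomials are coprime, so the S-polynomial reduces to 0 (Buchberger's first criterion).
Every S-polynomial of the final basis reduces to 0, so we have a Gröbner basis.
Inter-reduce: drop elements whose leading term is divisible by another's, tail-reduce, and make monic.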